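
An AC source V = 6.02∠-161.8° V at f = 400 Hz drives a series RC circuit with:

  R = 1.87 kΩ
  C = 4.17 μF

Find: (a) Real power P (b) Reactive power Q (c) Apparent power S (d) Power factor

Step 1 — Angular frequency: ω = 2π·f = 2π·400 = 2513 rad/s.
Step 2 — Component impedances:
  R: Z = R = 1870 Ω
  C: Z = 1/(jωC) = -j/(ω·C) = 0 - j95.42 Ω
Step 3 — Series combination: Z_total = R + C = 1870 - j95.42 Ω = 1872∠-2.9° Ω.
Step 4 — Source phasor: V = 6.02∠-161.8° V = -5.719 - j1.88 V.
Step 5 — Current: I = V / Z = -0.002999 - j0.001159 A = 0.003215∠-158.9° A.
Step 6 — Complex power: S = V·I* = 0.01933 - j0.0009863 VA.
Step 7 — Real power: P = Re(S) = 0.01933 W.
Step 8 — Reactive power: Q = Im(S) = -0.0009863 VAR.
Step 9 — Apparent power: |S| = 0.01935 VA.
Step 10 — Power factor: PF = P/|S| = 0.9987 (leading).

(a) P = 0.01933 W  (b) Q = -0.0009863 VAR  (c) S = 0.01935 VA  (d) PF = 0.9987 (leading)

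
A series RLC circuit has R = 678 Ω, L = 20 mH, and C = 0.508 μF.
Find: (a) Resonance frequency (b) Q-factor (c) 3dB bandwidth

Step 1 — Resonance condition Im(Z)=0 gives ω₀ = 1/√(LC).
Step 2 — ω₀ = 1/√(0.02·5.08e-07) = 9921 rad/s.
Step 3 — f₀ = ω₀/(2π) = 1579 Hz.
Step 4 — Series Q: Q = ω₀L/R = 9921·0.02/678 = 0.2927.
Step 5 — 3dB bandwidth: Δω = ω₀/Q = 3.39e+04 rad/s; BW = Δω/(2π) = 5395 Hz.

(a) f₀ = 1579 Hz  (b) Q = 0.2927  (c) BW = 5395 Hz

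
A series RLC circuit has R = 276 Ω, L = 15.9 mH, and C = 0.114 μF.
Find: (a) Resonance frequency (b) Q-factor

Step 1 — Resonance condition Im(Z)=0 gives ω₀ = 1/√(LC).
Step 2 — ω₀ = 1/√(0.0159·1.14e-07) = 2.349e+04 rad/s.
Step 3 — f₀ = ω₀/(2π) = 3738 Hz.
Step 4 — Series Q: Q = ω₀L/R = 2.349e+04·0.0159/276 = 1.353.

(a) f₀ = 3738 Hz  (b) Q = 1.353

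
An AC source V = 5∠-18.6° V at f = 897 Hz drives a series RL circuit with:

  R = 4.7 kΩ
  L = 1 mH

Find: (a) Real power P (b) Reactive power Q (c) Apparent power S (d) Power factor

Step 1 — Angular frequency: ω = 2π·f = 2π·897 = 5636 rad/s.
Step 2 — Component impedances:
  R: Z = R = 4700 Ω
  L: Z = jωL = j·5636·0.001 = 0 + j5.636 Ω
Step 3 — Series combination: Z_total = R + L = 4700 + j5.636 Ω = 4700∠0.1° Ω.
Step 4 — Source phasor: V = 5∠-18.6° V = 4.739 - j1.595 V.
Step 5 — Current: I = V / Z = 0.001008 - j0.0003405 A = 0.001064∠-18.7° A.
Step 6 — Complex power: S = V·I* = 0.005319 + j6.378e-06 VA.
Step 7 — Real power: P = Re(S) = 0.005319 W.
Step 8 — Reactive power: Q = Im(S) = 6.378e-06 VAR.
Step 9 — Apparent power: |S| = 0.005319 VA.
Step 10 — Power factor: PF = P/|S| = 1 (lagging).

(a) P = 0.005319 W  (b) Q = 6.378e-06 VAR  (c) S = 0.005319 VA  (d) PF = 1 (lagging)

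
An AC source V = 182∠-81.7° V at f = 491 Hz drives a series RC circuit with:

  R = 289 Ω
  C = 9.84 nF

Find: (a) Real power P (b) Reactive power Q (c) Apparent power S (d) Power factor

Step 1 — Angular frequency: ω = 2π·f = 2π·491 = 3085 rad/s.
Step 2 — Component impedances:
  R: Z = R = 289 Ω
  C: Z = 1/(jωC) = -j/(ω·C) = 0 - j3.294e+04 Ω
Step 3 — Series combination: Z_total = R + C = 289 - j3.294e+04 Ω = 3.294e+04∠-89.5° Ω.
Step 4 — Source phasor: V = 182∠-81.7° V = 26.27 - j180.1 V.
Step 5 — Current: I = V / Z = 0.005474 + j0.0007495 A = 0.005525∠7.8° A.
Step 6 — Complex power: S = V·I* = 0.008821 - j1.005 VA.
Step 7 — Real power: P = Re(S) = 0.008821 W.
Step 8 — Reactive power: Q = Im(S) = -1.005 VAR.
Step 9 — Apparent power: |S| = 1.006 VA.
Step 10 — Power factor: PF = P/|S| = 0.008773 (leading).

(a) P = 0.008821 W  (b) Q = -1.005 VAR  (c) S = 1.006 VA  (d) PF = 0.008773 (leading)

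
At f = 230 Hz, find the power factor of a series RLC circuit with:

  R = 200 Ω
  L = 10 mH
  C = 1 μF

Step 1 — Angular frequency: ω = 2π·f = 2π·230 = 1445 rad/s.
Step 2 — Component impedances:
  R: Z = R = 200 Ω
  L: Z = jωL = j·1445·0.01 = 0 + j14.45 Ω
  C: Z = 1/(jωC) = -j/(ω·C) = 0 - j692 Ω
Step 3 — Series combination: Z_total = R + L + C = 200 - j677.5 Ω = 706.4∠-73.6° Ω.
Step 4 — Power factor: PF = cos(φ) = Re(Z)/|Z| = 200/706.4 = 0.2831.
Step 5 — Type: Im(Z) = -677.5 ⇒ leading (phase φ = -73.6°).

PF = 0.2831 (leading, φ = -73.6°)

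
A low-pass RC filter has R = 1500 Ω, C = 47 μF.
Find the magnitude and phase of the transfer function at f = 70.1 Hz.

Step 1 — Angular frequency: ω = 2π·70.1 = 440.5 rad/s.
Step 2 — Transfer function: H(jω) = 1/(1 + jωRC).
Step 3 — Denominator: 1 + jωRC = 1 + j·440.5·1500·4.7e-05 = 1 + j31.05.
Step 4 — H = 0.001036 - j0.03217.
Step 5 — Magnitude: |H| = 0.03219 (-29.8 dB); phase: φ = -88.2°.

|H| = 0.03219 (-29.8 dB), φ = -88.2°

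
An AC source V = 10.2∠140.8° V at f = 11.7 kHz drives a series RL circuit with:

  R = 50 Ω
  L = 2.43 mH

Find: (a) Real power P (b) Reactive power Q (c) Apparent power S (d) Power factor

Step 1 — Angular frequency: ω = 2π·f = 2π·1.17e+04 = 7.351e+04 rad/s.
Step 2 — Component impedances:
  R: Z = R = 50 Ω
  L: Z = jωL = j·7.351e+04·0.00243 = 0 + j178.6 Ω
Step 3 — Series combination: Z_total = R + L = 50 + j178.6 Ω = 185.5∠74.4° Ω.
Step 4 — Source phasor: V = 10.2∠140.8° V = -7.904 + j6.447 V.
Step 5 — Current: I = V / Z = 0.02198 + j0.0504 A = 0.05499∠66.4° A.
Step 6 — Complex power: S = V·I* = 0.1512 + j0.5401 VA.
Step 7 — Real power: P = Re(S) = 0.1512 W.
Step 8 — Reactive power: Q = Im(S) = 0.5401 VAR.
Step 9 — Apparent power: |S| = 0.5609 VA.
Step 10 — Power factor: PF = P/|S| = 0.2695 (lagging).

(a) P = 0.1512 W  (b) Q = 0.5401 VAR  (c) S = 0.5609 VA  (d) PF = 0.2695 (lagging)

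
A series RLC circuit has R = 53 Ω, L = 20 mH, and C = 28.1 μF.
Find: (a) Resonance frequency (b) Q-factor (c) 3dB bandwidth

Step 1 — Resonance: ω₀ = 1/√(LC) = 1/√(0.02·2.81e-05) = 1334 rad/s.
Step 2 — f₀ = ω₀/(2π) = 212.3 Hz.
Step 3 — Series Q: Q = ω₀L/R = 1334·0.02/53 = 0.5034.
Step 4 — Bandwidth: Δω = ω₀/Q = 2650 rad/s; BW = Δω/(2π) = 421.8 Hz.

(a) f₀ = 212.3 Hz  (b) Q = 0.5034  (c) BW = 421.8 Hz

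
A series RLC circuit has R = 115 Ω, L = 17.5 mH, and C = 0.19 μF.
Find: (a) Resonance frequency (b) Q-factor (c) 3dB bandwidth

Step 1 — Resonance: ω₀ = 1/√(LC) = 1/√(0.0175·1.9e-07) = 1.734e+04 rad/s.
Step 2 — f₀ = ω₀/(2π) = 2760 Hz.
Step 3 — Series Q: Q = ω₀L/R = 1.734e+04·0.0175/115 = 2.639.
Step 4 — Bandwidth: Δω = ω₀/Q = 6571 rad/s; BW = Δω/(2π) = 1046 Hz.

(a) f₀ = 2760 Hz  (b) Q = 2.639  (c) BW = 1046 Hz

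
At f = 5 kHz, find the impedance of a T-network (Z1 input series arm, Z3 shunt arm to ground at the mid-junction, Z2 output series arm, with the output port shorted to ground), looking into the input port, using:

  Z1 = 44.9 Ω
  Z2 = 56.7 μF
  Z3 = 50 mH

Step 1 — Angular frequency: ω = 2π·f = 2π·5000 = 3.142e+04 rad/s.
Step 2 — Component impedances:
  Z1: Z = R = 44.9 Ω
  Z2: Z = 1/(jωC) = -j/(ω·C) = 0 - j0.5614 Ω
  Z3: Z = jωL = j·3.142e+04·0.05 = 0 + j1571 Ω
Step 3 — With the output port shorted to ground, the output series arm Z2 runs from the junction to ground; the shunt arm Z3 also runs from the junction to ground. They appear in parallel: Z3 || Z2 = 0 - j0.5616 Ω.
Step 4 — Series with input arm Z1: Z_in = Z1 + (Z3 || Z2) = 44.9 - j0.5616 Ω = 44.9∠-0.7° Ω.

Z = 44.9 - j0.5616 Ω = 44.9∠-0.7° Ω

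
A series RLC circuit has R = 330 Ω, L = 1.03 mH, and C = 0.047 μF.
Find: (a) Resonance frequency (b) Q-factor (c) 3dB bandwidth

Step 1 — Resonance condition Im(Z)=0 gives ω₀ = 1/√(LC).
Step 2 — ω₀ = 1/√(0.00103·4.7e-08) = 1.437e+05 rad/s.
Step 3 — f₀ = ω₀/(2π) = 2.287e+04 Hz.
Step 4 — Series Q: Q = ω₀L/R = 1.437e+05·0.00103/330 = 0.4486.
Step 5 — 3dB bandwidth: Δω = ω₀/Q = 3.204e+05 rad/s; BW = Δω/(2π) = 5.099e+04 Hz.

(a) f₀ = 2.287e+04 Hz  (b) Q = 0.4486  (c) BW = 5.099e+04 Hz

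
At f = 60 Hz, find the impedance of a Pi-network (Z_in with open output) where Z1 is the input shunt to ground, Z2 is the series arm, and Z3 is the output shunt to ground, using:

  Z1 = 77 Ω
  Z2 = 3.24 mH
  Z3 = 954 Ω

Step 1 — Angular frequency: ω = 2π·f = 2π·60 = 377 rad/s.
Step 2 — Component impedances:
  Z1: Z = R = 77 Ω
  Z2: Z = jωL = j·377·0.00324 = 0 + j1.221 Ω
  Z3: Z = R = 954 Ω
Step 3 — With open output, the series arm Z2 and the output shunt Z3 appear in series to ground: Z2 + Z3 = 954 + j1.221 Ω.
Step 4 — Parallel with input shunt Z1: Z_in = Z1 || (Z2 + Z3) = 71.25 + j0.006813 Ω = 71.25∠0.0° Ω.

Z = 71.25 + j0.006813 Ω = 71.25∠0.0° Ω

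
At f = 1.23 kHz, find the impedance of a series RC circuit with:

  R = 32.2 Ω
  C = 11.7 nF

Step 1 — Angular frequency: ω = 2π·f = 2π·1230 = 7728 rad/s.
Step 2 — Component impedances:
  R: Z = R = 32.2 Ω
  C: Z = 1/(jωC) = -j/(ω·C) = 0 - j1.106e+04 Ω
Step 3 — Series combination: Z_total = R + C = 32.2 - j1.106e+04 Ω = 1.106e+04∠-89.8° Ω.

Z = 32.2 - j1.106e+04 Ω = 1.106e+04∠-89.8° Ω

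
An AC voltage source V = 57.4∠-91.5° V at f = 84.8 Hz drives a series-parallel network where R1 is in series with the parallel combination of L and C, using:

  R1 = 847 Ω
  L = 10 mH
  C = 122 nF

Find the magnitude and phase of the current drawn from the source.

Step 1 — Angular frequency: ω = 2π·f = 2π·84.8 = 532.8 rad/s.
Step 2 — Component impedances:
  R1: Z = R = 847 Ω
  L: Z = jωL = j·532.8·0.01 = 0 + j5.328 Ω
  C: Z = 1/(jωC) = -j/(ω·C) = 0 - j1.538e+04 Ω
Step 3 — Parallel branch: L || C = 1/(1/L + 1/C) = 0 + j5.33 Ω.
Step 4 — Series with R1: Z_total = R1 + (L || C) = 847 + j5.33 Ω = 847∠0.4° Ω.
Step 5 — Source phasor: V = 57.4∠-91.5° V = -1.503 - j57.38 V.
Step 6 — Ohm's law: I = V / Z_total = (-1.503 - j57.38) / (847 + j5.33) = -0.0022 - j0.06773 A.
Step 7 — Convert to polar: |I| = 0.06777 A, ∠I = -91.9°.

I = 0.06777∠-91.9° A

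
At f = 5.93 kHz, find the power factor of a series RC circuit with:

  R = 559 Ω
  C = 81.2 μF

Step 1 — Angular frequency: ω = 2π·f = 2π·5930 = 3.726e+04 rad/s.
Step 2 — Component impedances:
  R: Z = R = 559 Ω
  C: Z = 1/(jωC) = -j/(ω·C) = 0 - j0.3305 Ω
Step 3 — Series combination: Z_total = R + C = 559 - j0.3305 Ω = 559∠-0.0° Ω.
Step 4 — Power factor: PF = cos(φ) = Re(Z)/|Z| = 559/559 = 1.
Step 5 — Type: Im(Z) = -0.3305 ⇒ leading (phase φ = -0.0°).

PF = 1 (leading, φ = -0.0°)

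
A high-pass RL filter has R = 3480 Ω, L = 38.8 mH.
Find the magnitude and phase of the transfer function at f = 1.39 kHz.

Step 1 — Angular frequency: ω = 2π·1390 = 8734 rad/s.
Step 2 — Transfer function: H(jω) = jωL/(R + jωL).
Step 3 — Numerator jωL = j·338.9; denominator R + jωL = 3480 + j338.9.
Step 4 — H = 0.009393 + j0.09646.
Step 5 — Magnitude: |H| = 0.09692 (-20.3 dB); phase: φ = 84.4°.

|H| = 0.09692 (-20.3 dB), φ = 84.4°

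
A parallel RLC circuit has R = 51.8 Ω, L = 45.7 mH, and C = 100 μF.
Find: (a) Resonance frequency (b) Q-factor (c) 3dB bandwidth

Step 1 — Resonance: ω₀ = 1/√(LC) = 1/√(0.0457·0.0001) = 467.8 rad/s.
Step 2 — f₀ = ω₀/(2π) = 74.45 Hz.
Step 3 — Parallel Q: Q = R/(ω₀L) = 51.8/(467.8·0.0457) = 2.423.
Step 4 — Bandwidth: Δω = ω₀/Q = 193.1 rad/s; BW = Δω/(2π) = 30.72 Hz.

(a) f₀ = 74.45 Hz  (b) Q = 2.423  (c) BW = 30.72 Hz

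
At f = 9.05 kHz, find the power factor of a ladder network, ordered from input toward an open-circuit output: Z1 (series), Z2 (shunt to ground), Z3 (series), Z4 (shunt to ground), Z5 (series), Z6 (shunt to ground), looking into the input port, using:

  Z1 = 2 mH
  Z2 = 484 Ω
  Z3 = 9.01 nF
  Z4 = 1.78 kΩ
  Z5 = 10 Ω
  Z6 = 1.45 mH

Step 1 — Angular frequency: ω = 2π·f = 2π·9050 = 5.686e+04 rad/s.
Step 2 — Component impedances:
  Z1: Z = jωL = j·5.686e+04·0.002 = 0 + j113.7 Ω
  Z2: Z = R = 484 Ω
  Z3: Z = 1/(jωC) = -j/(ω·C) = 0 - j1952 Ω
  Z4: Z = R = 1780 Ω
  Z5: Z = R = 10 Ω
  Z6: Z = jωL = j·5.686e+04·0.00145 = 0 + j82.45 Ω
Step 3 — Ladder network (open output): work backward from the far end, alternating series and parallel combinations. Z_in = 452.9 - j3.232 Ω = 452.9∠-0.4° Ω.
Step 4 — Power factor: PF = cos(φ) = Re(Z)/|Z| = 452.9/452.9 = 1.
Step 5 — Type: Im(Z) = -3.232 ⇒ leading (phase φ = -0.4°).

PF = 1 (leading, φ = -0.4°)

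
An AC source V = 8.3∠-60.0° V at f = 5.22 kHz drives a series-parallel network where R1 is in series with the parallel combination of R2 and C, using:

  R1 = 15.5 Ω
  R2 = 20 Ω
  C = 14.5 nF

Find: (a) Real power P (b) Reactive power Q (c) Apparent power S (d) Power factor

Step 1 — Angular frequency: ω = 2π·f = 2π·5220 = 3.28e+04 rad/s.
Step 2 — Component impedances:
  R1: Z = R = 15.5 Ω
  R2: Z = R = 20 Ω
  C: Z = 1/(jωC) = -j/(ω·C) = 0 - j2103 Ω
Step 3 — Parallel branch: R2 || C = 1/(1/R2 + 1/C) = 20 - j0.1902 Ω.
Step 4 — Series with R1: Z_total = R1 + (R2 || C) = 35.5 - j0.1902 Ω = 35.5∠-0.3° Ω.
Step 5 — Source phasor: V = 8.3∠-60.0° V = 4.15 - j7.188 V.
Step 6 — Current: I = V / Z = 0.118 - j0.2019 A = 0.2338∠-59.7° A.
Step 7 — Complex power: S = V·I* = 1.941 - j0.0104 VA.
Step 8 — Real power: P = Re(S) = 1.941 W.
Step 9 — Reactive power: Q = Im(S) = -0.0104 VAR.
Step 10 — Apparent power: |S| = 1.941 VA.
Step 11 — Power factor: PF = P/|S| = 1 (leading).

(a) P = 1.941 W  (b) Q = -0.0104 VAR  (c) S = 1.941 VA  (d) PF = 1 (leading)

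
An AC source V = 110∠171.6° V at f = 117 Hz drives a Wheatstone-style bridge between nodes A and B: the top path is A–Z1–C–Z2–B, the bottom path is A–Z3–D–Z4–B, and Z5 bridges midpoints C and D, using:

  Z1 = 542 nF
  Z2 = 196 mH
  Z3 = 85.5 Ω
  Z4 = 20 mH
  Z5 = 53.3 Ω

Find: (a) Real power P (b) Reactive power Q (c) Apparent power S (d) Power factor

Step 1 — Angular frequency: ω = 2π·f = 2π·117 = 735.1 rad/s.
Step 2 — Component impedances:
  Z1: Z = 1/(jωC) = -j/(ω·C) = 0 - j2510 Ω
  Z2: Z = jωL = j·735.1·0.196 = 0 + j144.1 Ω
  Z3: Z = R = 85.5 Ω
  Z4: Z = jωL = j·735.1·0.02 = 0 + j14.7 Ω
  Z5: Z = R = 53.3 Ω
Step 3 — Bridge requires nodal analysis (the Z5 bridge couples midpoints C and D, so the two paths cannot be reduced to a simple series/parallel combination). Setting node B to ground and injecting 1 A at node A, the 3-node admittance system at A, C, D solves to V_A = Z_AB = 85.84 + j10.24 Ω = 86.45∠6.8° Ω.
Step 4 — Source phasor: V = 110∠171.6° V = -108.8 + j16.07 V.
Step 5 — Current: I = V / Z = -1.228 + j0.3337 A = 1.272∠164.8° A.
Step 6 — Complex power: S = V·I* = 139 + j16.58 VA.
Step 7 — Real power: P = Re(S) = 139 W.
Step 8 — Reactive power: Q = Im(S) = 16.58 VAR.
Step 9 — Apparent power: |S| = 140 VA.
Step 10 — Power factor: PF = P/|S| = 0.993 (lagging).

(a) P = 139 W  (b) Q = 16.58 VAR  (c) S = 140 VA  (d) PF = 0.993 (lagging)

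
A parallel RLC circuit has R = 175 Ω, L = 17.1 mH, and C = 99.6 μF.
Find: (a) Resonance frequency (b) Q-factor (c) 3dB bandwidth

Step 1 — Resonance: ω₀ = 1/√(LC) = 1/√(0.0171·9.96e-05) = 766.3 rad/s.
Step 2 — f₀ = ω₀/(2π) = 122 Hz.
Step 3 — Parallel Q: Q = R/(ω₀L) = 175/(766.3·0.0171) = 13.36.
Step 4 — Bandwidth: Δω = ω₀/Q = 57.37 rad/s; BW = Δω/(2π) = 9.131 Hz.

(a) f₀ = 122 Hz  (b) Q = 13.36  (c) BW = 9.131 Hz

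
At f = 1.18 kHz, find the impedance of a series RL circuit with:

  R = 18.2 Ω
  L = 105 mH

Step 1 — Angular frequency: ω = 2π·f = 2π·1180 = 7414 rad/s.
Step 2 — Component impedances:
  R: Z = R = 18.2 Ω
  L: Z = jωL = j·7414·0.105 = 0 + j778.5 Ω
Step 3 — Series combination: Z_total = R + L = 18.2 + j778.5 Ω = 778.7∠88.7° Ω.

Z = 18.2 + j778.5 Ω = 778.7∠88.7° Ω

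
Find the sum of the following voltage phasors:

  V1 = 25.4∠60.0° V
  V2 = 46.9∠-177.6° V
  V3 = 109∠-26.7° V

Step 1 — Convert each phasor to rectangular form:
  V1 = 25.4·(cos(60.0°) + j·sin(60.0°)) = 12.7 + j22 V
  V2 = 46.9·(cos(-177.6°) + j·sin(-177.6°)) = -46.86 - j1.964 V
  V3 = 109·(cos(-26.7°) + j·sin(-26.7°)) = 97.38 - j48.98 V
Step 2 — Sum components: V_total = 63.22 - j28.94 V.
Step 3 — Convert to polar: |V_total| = 69.53 V, ∠V_total = -24.6°.

V_total = 69.53∠-24.6° V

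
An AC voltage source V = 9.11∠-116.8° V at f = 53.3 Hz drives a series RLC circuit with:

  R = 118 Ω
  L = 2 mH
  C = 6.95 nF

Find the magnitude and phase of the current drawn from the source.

Step 1 — Angular frequency: ω = 2π·f = 2π·53.3 = 334.9 rad/s.
Step 2 — Component impedances:
  R: Z = R = 118 Ω
  L: Z = jωL = j·334.9·0.002 = 0 + j0.6698 Ω
  C: Z = 1/(jωC) = -j/(ω·C) = 0 - j4.296e+05 Ω
Step 3 — Series combination: Z_total = R + L + C = 118 - j4.296e+05 Ω = 4.296e+05∠-90.0° Ω.
Step 4 — Source phasor: V = 9.11∠-116.8° V = -4.107 - j8.131 V.
Step 5 — Ohm's law: I = V / Z_total = (-4.107 - j8.131) / (118 - j4.296e+05) = 1.892e-05 - j9.565e-06 A.
Step 6 — Convert to polar: |I| = 2.12e-05 A, ∠I = -26.8°.

I = 2.12e-05∠-26.8° A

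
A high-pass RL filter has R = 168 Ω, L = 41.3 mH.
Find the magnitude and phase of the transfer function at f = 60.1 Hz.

Step 1 — Angular frequency: ω = 2π·60.1 = 377.6 rad/s.
Step 2 — Transfer function: H(jω) = jωL/(R + jωL).
Step 3 — Numerator jωL = j·15.6; denominator R + jωL = 168 + j15.6.
Step 4 — H = 0.008544 + j0.09204.
Step 5 — Magnitude: |H| = 0.09243 (-20.7 dB); phase: φ = 84.7°.

|H| = 0.09243 (-20.7 dB), φ = 84.7°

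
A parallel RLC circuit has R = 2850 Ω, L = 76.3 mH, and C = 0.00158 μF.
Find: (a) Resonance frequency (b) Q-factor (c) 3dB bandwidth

Step 1 — Resonance: ω₀ = 1/√(LC) = 1/√(0.0763·1.58e-09) = 9.108e+04 rad/s.
Step 2 — f₀ = ω₀/(2π) = 1.45e+04 Hz.
Step 3 — Parallel Q: Q = R/(ω₀L) = 2850/(9.108e+04·0.0763) = 0.4101.
Step 4 — Bandwidth: Δω = ω₀/Q = 2.221e+05 rad/s; BW = Δω/(2π) = 3.534e+04 Hz.

(a) f₀ = 1.45e+04 Hz  (b) Q = 0.4101  (c) BW = 3.534e+04 Hz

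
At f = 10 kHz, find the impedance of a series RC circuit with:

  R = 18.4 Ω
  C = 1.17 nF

Step 1 — Angular frequency: ω = 2π·f = 2π·1e+04 = 6.283e+04 rad/s.
Step 2 — Component impedances:
  R: Z = R = 18.4 Ω
  C: Z = 1/(jωC) = -j/(ω·C) = 0 - j1.36e+04 Ω
Step 3 — Series combination: Z_total = R + C = 18.4 - j1.36e+04 Ω = 1.36e+04∠-89.9° Ω.

Z = 18.4 - j1.36e+04 Ω = 1.36e+04∠-89.9° Ω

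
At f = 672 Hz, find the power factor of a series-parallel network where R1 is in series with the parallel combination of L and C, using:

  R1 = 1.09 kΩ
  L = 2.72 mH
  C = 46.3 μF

Step 1 — Angular frequency: ω = 2π·f = 2π·672 = 4222 rad/s.
Step 2 — Component impedances:
  R1: Z = R = 1090 Ω
  L: Z = jωL = j·4222·0.00272 = 0 + j11.48 Ω
  C: Z = 1/(jωC) = -j/(ω·C) = 0 - j5.115 Ω
Step 3 — Parallel branch: L || C = 1/(1/L + 1/C) = 0 - j9.223 Ω.
Step 4 — Series with R1: Z_total = R1 + (L || C) = 1090 - j9.223 Ω = 1090∠-0.5° Ω.
Step 5 — Power factor: PF = cos(φ) = Re(Z)/|Z| = 1090/1090 = 1.
Step 6 — Type: Im(Z) = -9.223 ⇒ leading (phase φ = -0.5°).

PF = 1 (leading, φ = -0.5°)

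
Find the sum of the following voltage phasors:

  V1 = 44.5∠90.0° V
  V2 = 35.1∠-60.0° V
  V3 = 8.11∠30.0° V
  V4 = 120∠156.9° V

Step 1 — Convert each phasor to rectangular form:
  V1 = 44.5·(cos(90.0°) + j·sin(90.0°)) = 0 + j44.5 V
  V2 = 35.1·(cos(-60.0°) + j·sin(-60.0°)) = 17.55 - j30.4 V
  V3 = 8.11·(cos(30.0°) + j·sin(30.0°)) = 7.023 + j4.055 V
  V4 = 120·(cos(156.9°) + j·sin(156.9°)) = -110.4 + j47.08 V
Step 2 — Sum components: V_total = -85.81 + j65.24 V.
Step 3 — Convert to polar: |V_total| = 107.8 V, ∠V_total = 142.8°.

V_total = 107.8∠142.8° V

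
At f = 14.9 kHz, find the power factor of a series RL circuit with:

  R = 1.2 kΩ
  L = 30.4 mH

Step 1 — Angular frequency: ω = 2π·f = 2π·1.49e+04 = 9.362e+04 rad/s.
Step 2 — Component impedances:
  R: Z = R = 1200 Ω
  L: Z = jωL = j·9.362e+04·0.0304 = 0 + j2846 Ω
Step 3 — Series combination: Z_total = R + L = 1200 + j2846 Ω = 3089∠67.1° Ω.
Step 4 — Power factor: PF = cos(φ) = Re(Z)/|Z| = 1200/3089 = 0.3885.
Step 5 — Type: Im(Z) = 2846 ⇒ lagging (phase φ = 67.1°).

PF = 0.3885 (lagging, φ = 67.1°)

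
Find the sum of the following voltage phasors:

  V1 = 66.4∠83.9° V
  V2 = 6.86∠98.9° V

Step 1 — Convert each phasor to rectangular form:
  V1 = 66.4·(cos(83.9°) + j·sin(83.9°)) = 7.056 + j66.02 V
  V2 = 6.86·(cos(98.9°) + j·sin(98.9°)) = -1.061 + j6.777 V
Step 2 — Sum components: V_total = 5.995 + j72.8 V.
Step 3 — Convert to polar: |V_total| = 73.05 V, ∠V_total = 85.3°.

V_total = 73.05∠85.3° V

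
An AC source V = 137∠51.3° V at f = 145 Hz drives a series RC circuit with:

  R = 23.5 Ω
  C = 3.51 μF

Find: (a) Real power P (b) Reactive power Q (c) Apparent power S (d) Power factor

Step 1 — Angular frequency: ω = 2π·f = 2π·145 = 911.1 rad/s.
Step 2 — Component impedances:
  R: Z = R = 23.5 Ω
  C: Z = 1/(jωC) = -j/(ω·C) = 0 - j312.7 Ω
Step 3 — Series combination: Z_total = R + C = 23.5 - j312.7 Ω = 313.6∠-85.7° Ω.
Step 4 — Source phasor: V = 137∠51.3° V = 85.66 + j106.9 V.
Step 5 — Current: I = V / Z = -0.3195 + j0.2979 A = 0.4369∠137.0° A.
Step 6 — Complex power: S = V·I* = 4.485 - j59.68 VA.
Step 7 — Real power: P = Re(S) = 4.485 W.
Step 8 — Reactive power: Q = Im(S) = -59.68 VAR.
Step 9 — Apparent power: |S| = 59.85 VA.
Step 10 — Power factor: PF = P/|S| = 0.07494 (leading).

(a) P = 4.485 W  (b) Q = -59.68 VAR  (c) S = 59.85 VA  (d) PF = 0.07494 (leading)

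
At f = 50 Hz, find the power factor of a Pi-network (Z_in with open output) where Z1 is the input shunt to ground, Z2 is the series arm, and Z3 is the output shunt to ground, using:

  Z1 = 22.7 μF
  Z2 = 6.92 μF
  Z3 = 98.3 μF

Step 1 — Angular frequency: ω = 2π·f = 2π·50 = 314.2 rad/s.
Step 2 — Component impedances:
  Z1: Z = 1/(jωC) = -j/(ω·C) = 0 - j140.2 Ω
  Z2: Z = 1/(jωC) = -j/(ω·C) = 0 - j460 Ω
  Z3: Z = 1/(jωC) = -j/(ω·C) = 0 - j32.38 Ω
Step 3 — With open output, the series arm Z2 and the output shunt Z3 appear in series to ground: Z2 + Z3 = 0 - j492.4 Ω.
Step 4 — Parallel with input shunt Z1: Z_in = Z1 || (Z2 + Z3) = 0 - j109.1 Ω = 109.1∠-90.0° Ω.
Step 5 — Power factor: PF = cos(φ) = Re(Z)/|Z| = 0/109.1 = 0.
Step 6 — Type: Im(Z) = -109.1 ⇒ leading (phase φ = -90.0°).

PF = 0 (leading, φ = -90.0°)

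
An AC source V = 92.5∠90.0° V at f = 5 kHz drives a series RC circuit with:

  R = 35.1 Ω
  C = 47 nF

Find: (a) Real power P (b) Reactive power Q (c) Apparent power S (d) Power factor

Step 1 — Angular frequency: ω = 2π·f = 2π·5000 = 3.142e+04 rad/s.
Step 2 — Component impedances:
  R: Z = R = 35.1 Ω
  C: Z = 1/(jωC) = -j/(ω·C) = 0 - j677.3 Ω
Step 3 — Series combination: Z_total = R + C = 35.1 - j677.3 Ω = 678.2∠-87.0° Ω.
Step 4 — Source phasor: V = 92.5∠90.0° V = 0 + j92.5 V.
Step 5 — Current: I = V / Z = -0.1362 + j0.00706 A = 0.1364∠177.0° A.
Step 6 — Complex power: S = V·I* = 0.653 - j12.6 VA.
Step 7 — Real power: P = Re(S) = 0.653 W.
Step 8 — Reactive power: Q = Im(S) = -12.6 VAR.
Step 9 — Apparent power: |S| = 12.62 VA.
Step 10 — Power factor: PF = P/|S| = 0.05176 (leading).

(a) P = 0.653 W  (b) Q = -12.6 VAR  (c) S = 12.62 VA  (d) PF = 0.05176 (leading)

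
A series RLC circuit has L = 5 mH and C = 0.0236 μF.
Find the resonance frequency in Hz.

Step 1 — Resonance condition Im(Z)=0 gives ω₀ = 1/√(LC).
Step 2 — ω₀ = 1/√(0.005·2.36e-08) = 9.206e+04 rad/s.
Step 3 — f₀ = ω₀/(2π) = 1.465e+04 Hz.

f₀ = 1.465e+04 Hz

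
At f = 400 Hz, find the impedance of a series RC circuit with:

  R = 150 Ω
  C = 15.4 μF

Step 1 — Angular frequency: ω = 2π·f = 2π·400 = 2513 rad/s.
Step 2 — Component impedances:
  R: Z = R = 150 Ω
  C: Z = 1/(jωC) = -j/(ω·C) = 0 - j25.84 Ω
Step 3 — Series combination: Z_total = R + C = 150 - j25.84 Ω = 152.2∠-9.8° Ω.

Z = 150 - j25.84 Ω = 152.2∠-9.8° Ω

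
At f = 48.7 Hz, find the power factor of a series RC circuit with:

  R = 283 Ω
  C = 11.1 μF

Step 1 — Angular frequency: ω = 2π·f = 2π·48.7 = 306 rad/s.
Step 2 — Component impedances:
  R: Z = R = 283 Ω
  C: Z = 1/(jωC) = -j/(ω·C) = 0 - j294.4 Ω
Step 3 — Series combination: Z_total = R + C = 283 - j294.4 Ω = 408.4∠-46.1° Ω.
Step 4 — Power factor: PF = cos(φ) = Re(Z)/|Z| = 283/408.38 = 0.693.
Step 5 — Type: Im(Z) = -294.4 ⇒ leading (phase φ = -46.1°).

PF = 0.693 (leading, φ = -46.1°)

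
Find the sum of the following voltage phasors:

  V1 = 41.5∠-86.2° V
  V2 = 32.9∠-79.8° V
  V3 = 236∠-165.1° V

Step 1 — Convert each phasor to rectangular form:
  V1 = 41.5·(cos(-86.2°) + j·sin(-86.2°)) = 2.75 - j41.41 V
  V2 = 32.9·(cos(-79.8°) + j·sin(-79.8°)) = 5.826 - j32.38 V
  V3 = 236·(cos(-165.1°) + j·sin(-165.1°)) = -228.1 - j60.68 V
Step 2 — Sum components: V_total = -219.5 - j134.5 V.
Step 3 — Convert to polar: |V_total| = 257.4 V, ∠V_total = -148.5°.

V_total = 257.4∠-148.5° V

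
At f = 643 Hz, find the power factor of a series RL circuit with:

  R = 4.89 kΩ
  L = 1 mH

Step 1 — Angular frequency: ω = 2π·f = 2π·643 = 4040 rad/s.
Step 2 — Component impedances:
  R: Z = R = 4890 Ω
  L: Z = jωL = j·4040·0.001 = 0 + j4.04 Ω
Step 3 — Series combination: Z_total = R + L = 4890 + j4.04 Ω = 4890∠0.0° Ω.
Step 4 — Power factor: PF = cos(φ) = Re(Z)/|Z| = 4890/4890 = 1.
Step 5 — Type: Im(Z) = 4.04 ⇒ lagging (phase φ = 0.0°).

PF = 1 (lagging, φ = 0.0°)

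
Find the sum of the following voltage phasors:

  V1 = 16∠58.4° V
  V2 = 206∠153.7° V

Step 1 — Convert each phasor to rectangular form:
  V1 = 16·(cos(58.4°) + j·sin(58.4°)) = 8.384 + j13.63 V
  V2 = 206·(cos(153.7°) + j·sin(153.7°)) = -184.7 + j91.27 V
Step 2 — Sum components: V_total = -176.3 + j104.9 V.
Step 3 — Convert to polar: |V_total| = 205.1 V, ∠V_total = 149.2°.

V_total = 205.1∠149.2° V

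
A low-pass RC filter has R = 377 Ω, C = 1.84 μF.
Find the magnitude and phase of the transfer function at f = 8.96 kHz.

Step 1 — Angular frequency: ω = 2π·8960 = 5.63e+04 rad/s.
Step 2 — Transfer function: H(jω) = 1/(1 + jωRC).
Step 3 — Denominator: 1 + jωRC = 1 + j·5.63e+04·377·1.84e-06 = 1 + j39.05.
Step 4 — H = 0.0006553 - j0.02559.
Step 5 — Magnitude: |H| = 0.0256 (-31.8 dB); phase: φ = -88.5°.

|H| = 0.0256 (-31.8 dB), φ = -88.5°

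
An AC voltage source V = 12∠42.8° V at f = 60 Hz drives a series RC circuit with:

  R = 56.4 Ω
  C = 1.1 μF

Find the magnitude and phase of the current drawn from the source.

Step 1 — Angular frequency: ω = 2π·f = 2π·60 = 377 rad/s.
Step 2 — Component impedances:
  R: Z = R = 56.4 Ω
  C: Z = 1/(jωC) = -j/(ω·C) = 0 - j2411 Ω
Step 3 — Series combination: Z_total = R + C = 56.4 - j2411 Ω = 2412∠-88.7° Ω.
Step 4 — Source phasor: V = 12∠42.8° V = 8.805 + j8.153 V.
Step 5 — Ohm's law: I = V / Z_total = (8.805 + j8.153) / (56.4 - j2411) = -0.003294 + j0.003728 A.
Step 6 — Convert to polar: |I| = 0.004975 A, ∠I = 131.5°.

I = 0.004975∠131.5° A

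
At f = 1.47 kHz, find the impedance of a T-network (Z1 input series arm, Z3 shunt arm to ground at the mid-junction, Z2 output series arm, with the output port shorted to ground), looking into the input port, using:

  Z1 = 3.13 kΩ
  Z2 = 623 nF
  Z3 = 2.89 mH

Step 1 — Angular frequency: ω = 2π·f = 2π·1470 = 9236 rad/s.
Step 2 — Component impedances:
  Z1: Z = R = 3130 Ω
  Z2: Z = 1/(jωC) = -j/(ω·C) = 0 - j173.8 Ω
  Z3: Z = jωL = j·9236·0.00289 = 0 + j26.69 Ω
Step 3 — With the output port shorted to ground, the output series arm Z2 runs from the junction to ground; the shunt arm Z3 also runs from the junction to ground. They appear in parallel: Z3 || Z2 = 0 + j31.54 Ω.
Step 4 — Series with input arm Z1: Z_in = Z1 + (Z3 || Z2) = 3130 + j31.54 Ω = 3130∠0.6° Ω.

Z = 3130 + j31.54 Ω = 3130∠0.6° Ω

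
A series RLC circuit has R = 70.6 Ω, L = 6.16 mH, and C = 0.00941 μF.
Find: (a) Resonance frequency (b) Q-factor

Step 1 — Resonance condition Im(Z)=0 gives ω₀ = 1/√(LC).
Step 2 — ω₀ = 1/√(0.00616·9.41e-09) = 1.313e+05 rad/s.
Step 3 — f₀ = ω₀/(2π) = 2.09e+04 Hz.
Step 4 — Series Q: Q = ω₀L/R = 1.313e+05·0.00616/70.6 = 11.46.

(a) f₀ = 2.09e+04 Hz  (b) Q = 11.46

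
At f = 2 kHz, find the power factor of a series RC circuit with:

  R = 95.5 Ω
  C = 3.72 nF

Step 1 — Angular frequency: ω = 2π·f = 2π·2000 = 1.257e+04 rad/s.
Step 2 — Component impedances:
  R: Z = R = 95.5 Ω
  C: Z = 1/(jωC) = -j/(ω·C) = 0 - j2.139e+04 Ω
Step 3 — Series combination: Z_total = R + C = 95.5 - j2.139e+04 Ω = 2.139e+04∠-89.7° Ω.
Step 4 — Power factor: PF = cos(φ) = Re(Z)/|Z| = 95.5/21392 = 0.004464.
Step 5 — Type: Im(Z) = -2.139e+04 ⇒ leading (phase φ = -89.7°).

PF = 0.004464 (leading, φ = -89.7°)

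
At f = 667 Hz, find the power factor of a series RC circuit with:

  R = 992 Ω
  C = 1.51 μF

Step 1 — Angular frequency: ω = 2π·f = 2π·667 = 4191 rad/s.
Step 2 — Component impedances:
  R: Z = R = 992 Ω
  C: Z = 1/(jωC) = -j/(ω·C) = 0 - j158 Ω
Step 3 — Series combination: Z_total = R + C = 992 - j158 Ω = 1005∠-9.1° Ω.
Step 4 — Power factor: PF = cos(φ) = Re(Z)/|Z| = 992/1004.51 = 0.9875.
Step 5 — Type: Im(Z) = -158 ⇒ leading (phase φ = -9.1°).

PF = 0.9875 (leading, φ = -9.1°)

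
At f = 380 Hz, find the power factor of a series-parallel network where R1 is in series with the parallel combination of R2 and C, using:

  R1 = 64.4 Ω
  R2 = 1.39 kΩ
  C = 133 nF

Step 1 — Angular frequency: ω = 2π·f = 2π·380 = 2388 rad/s.
Step 2 — Component impedances:
  R1: Z = R = 64.4 Ω
  R2: Z = R = 1390 Ω
  C: Z = 1/(jωC) = -j/(ω·C) = 0 - j3149 Ω
Step 3 — Parallel branch: R2 || C = 1/(1/R2 + 1/C) = 1163 - j513.5 Ω.
Step 4 — Series with R1: Z_total = R1 + (R2 || C) = 1228 - j513.5 Ω = 1331∠-22.7° Ω.
Step 5 — Power factor: PF = cos(φ) = Re(Z)/|Z| = 1228/1331 = 0.9226.
Step 6 — Type: Im(Z) = -513.5 ⇒ leading (phase φ = -22.7°).

PF = 0.9226 (leading, φ = -22.7°)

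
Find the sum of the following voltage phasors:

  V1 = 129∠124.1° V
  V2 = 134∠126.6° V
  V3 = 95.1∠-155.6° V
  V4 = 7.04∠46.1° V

Step 1 — Convert each phasor to rectangular form:
  V1 = 129·(cos(124.1°) + j·sin(124.1°)) = -72.32 + j106.8 V
  V2 = 134·(cos(126.6°) + j·sin(126.6°)) = -79.89 + j107.6 V
  V3 = 95.1·(cos(-155.6°) + j·sin(-155.6°)) = -86.61 - j39.29 V
  V4 = 7.04·(cos(46.1°) + j·sin(46.1°)) = 4.882 + j5.073 V
Step 2 — Sum components: V_total = -233.9 + j180.2 V.
Step 3 — Convert to polar: |V_total| = 295.3 V, ∠V_total = 142.4°.

V_total = 295.3∠142.4° V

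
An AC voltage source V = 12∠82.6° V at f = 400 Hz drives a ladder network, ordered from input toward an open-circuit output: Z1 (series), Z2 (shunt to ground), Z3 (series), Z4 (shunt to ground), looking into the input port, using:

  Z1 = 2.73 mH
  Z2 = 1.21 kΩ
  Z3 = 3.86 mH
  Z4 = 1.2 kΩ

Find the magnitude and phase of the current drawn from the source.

Step 1 — Angular frequency: ω = 2π·f = 2π·400 = 2513 rad/s.
Step 2 — Component impedances:
  Z1: Z = jωL = j·2513·0.00273 = 0 + j6.861 Ω
  Z2: Z = R = 1210 Ω
  Z3: Z = jωL = j·2513·0.00386 = 0 + j9.701 Ω
  Z4: Z = R = 1200 Ω
Step 3 — Ladder network (open output): work backward from the far end, alternating series and parallel combinations. Z_in = 602.5 + j9.307 Ω = 602.6∠0.9° Ω.
Step 4 — Source phasor: V = 12∠82.6° V = 1.546 + j11.9 V.
Step 5 — Ohm's law: I = V / Z_total = (1.546 + j11.9) / (602.5 + j9.307) = 0.00287 + j0.01971 A.
Step 6 — Convert to polar: |I| = 0.01991 A, ∠I = 81.7°.

I = 0.01991∠81.7° A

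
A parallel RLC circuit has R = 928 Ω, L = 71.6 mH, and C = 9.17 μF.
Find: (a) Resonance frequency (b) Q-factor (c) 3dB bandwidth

Step 1 — Resonance: ω₀ = 1/√(LC) = 1/√(0.0716·9.17e-06) = 1234 rad/s.
Step 2 — f₀ = ω₀/(2π) = 196.4 Hz.
Step 3 — Parallel Q: Q = R/(ω₀L) = 928/(1234·0.0716) = 10.5.
Step 4 — Bandwidth: Δω = ω₀/Q = 117.5 rad/s; BW = Δω/(2π) = 18.7 Hz.

(a) f₀ = 196.4 Hz  (b) Q = 10.5  (c) BW = 18.7 Hz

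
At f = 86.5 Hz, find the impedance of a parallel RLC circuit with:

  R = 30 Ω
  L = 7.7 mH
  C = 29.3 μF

Step 1 — Angular frequency: ω = 2π·f = 2π·86.5 = 543.5 rad/s.
Step 2 — Component impedances:
  R: Z = R = 30 Ω
  L: Z = jωL = j·543.5·0.0077 = 0 + j4.185 Ω
  C: Z = 1/(jωC) = -j/(ω·C) = 0 - j62.8 Ω
Step 3 — Parallel combination: 1/Z_total = 1/R + 1/L + 1/C; Z_total = 0.6555 + j4.386 Ω = 4.434∠81.5° Ω.

Z = 0.6555 + j4.386 Ω = 4.434∠81.5° Ω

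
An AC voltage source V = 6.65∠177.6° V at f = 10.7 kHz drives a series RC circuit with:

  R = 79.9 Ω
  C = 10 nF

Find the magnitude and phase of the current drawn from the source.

Step 1 — Angular frequency: ω = 2π·f = 2π·1.07e+04 = 6.723e+04 rad/s.
Step 2 — Component impedances:
  R: Z = R = 79.9 Ω
  C: Z = 1/(jωC) = -j/(ω·C) = 0 - j1487 Ω
Step 3 — Series combination: Z_total = R + C = 79.9 - j1487 Ω = 1490∠-86.9° Ω.
Step 4 — Source phasor: V = 6.65∠177.6° V = -6.644 + j0.2785 V.
Step 5 — Ohm's law: I = V / Z_total = (-6.644 + j0.2785) / (79.9 - j1487) = -0.0004259 - j0.004444 A.
Step 6 — Convert to polar: |I| = 0.004464 A, ∠I = -95.5°.

I = 0.004464∠-95.5° A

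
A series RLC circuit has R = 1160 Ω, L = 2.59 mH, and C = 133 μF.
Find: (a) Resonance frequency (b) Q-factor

Step 1 — Resonance condition Im(Z)=0 gives ω₀ = 1/√(LC).
Step 2 — ω₀ = 1/√(0.00259·0.000133) = 1704 rad/s.
Step 3 — f₀ = ω₀/(2π) = 271.2 Hz.
Step 4 — Series Q: Q = ω₀L/R = 1704·0.00259/1160 = 0.003804.

(a) f₀ = 271.2 Hz  (b) Q = 0.003804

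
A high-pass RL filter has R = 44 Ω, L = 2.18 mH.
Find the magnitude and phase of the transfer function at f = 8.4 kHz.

Step 1 — Angular frequency: ω = 2π·8400 = 5.278e+04 rad/s.
Step 2 — Transfer function: H(jω) = jωL/(R + jωL).
Step 3 — Numerator jωL = j·115.1; denominator R + jωL = 44 + j115.1.
Step 4 — H = 0.8724 + j0.3336.
Step 5 — Magnitude: |H| = 0.934 (-0.6 dB); phase: φ = 20.9°.

|H| = 0.934 (-0.6 dB), φ = 20.9°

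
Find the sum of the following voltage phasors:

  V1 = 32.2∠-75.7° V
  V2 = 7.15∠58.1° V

Step 1 — Convert each phasor to rectangular form:
  V1 = 32.2·(cos(-75.7°) + j·sin(-75.7°)) = 7.953 - j31.2 V
  V2 = 7.15·(cos(58.1°) + j·sin(58.1°)) = 3.778 + j6.07 V
Step 2 — Sum components: V_total = 11.73 - j25.13 V.
Step 3 — Convert to polar: |V_total| = 27.74 V, ∠V_total = -65.0°.

V_total = 27.74∠-65.0° V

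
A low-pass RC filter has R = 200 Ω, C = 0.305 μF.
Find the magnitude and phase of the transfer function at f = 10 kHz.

Step 1 — Angular frequency: ω = 2π·1e+04 = 6.283e+04 rad/s.
Step 2 — Transfer function: H(jω) = 1/(1 + jωRC).
Step 3 — Denominator: 1 + jωRC = 1 + j·6.283e+04·200·3.05e-07 = 1 + j3.833.
Step 4 — H = 0.06374 - j0.2443.
Step 5 — Magnitude: |H| = 0.2525 (-12.0 dB); phase: φ = -75.4°.

|H| = 0.2525 (-12.0 dB), φ = -75.4°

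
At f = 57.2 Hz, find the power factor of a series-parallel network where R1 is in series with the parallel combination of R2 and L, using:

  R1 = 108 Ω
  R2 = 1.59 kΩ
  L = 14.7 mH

Step 1 — Angular frequency: ω = 2π·f = 2π·57.2 = 359.4 rad/s.
Step 2 — Component impedances:
  R1: Z = R = 108 Ω
  R2: Z = R = 1590 Ω
  L: Z = jωL = j·359.4·0.0147 = 0 + j5.283 Ω
Step 3 — Parallel branch: R2 || L = 1/(1/R2 + 1/L) = 0.01755 + j5.283 Ω.
Step 4 — Series with R1: Z_total = R1 + (R2 || L) = 108 + j5.283 Ω = 108.1∠2.8° Ω.
Step 5 — Power factor: PF = cos(φ) = Re(Z)/|Z| = 108.02/108.15 = 0.9988.
Step 6 — Type: Im(Z) = 5.283 ⇒ lagging (phase φ = 2.8°).

PF = 0.9988 (lagging, φ = 2.8°)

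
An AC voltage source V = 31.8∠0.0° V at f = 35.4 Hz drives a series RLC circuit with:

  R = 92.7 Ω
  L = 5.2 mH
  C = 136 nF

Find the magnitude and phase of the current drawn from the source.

Step 1 — Angular frequency: ω = 2π·f = 2π·35.4 = 222.4 rad/s.
Step 2 — Component impedances:
  R: Z = R = 92.7 Ω
  L: Z = jωL = j·222.4·0.0052 = 0 + j1.157 Ω
  C: Z = 1/(jωC) = -j/(ω·C) = 0 - j3.306e+04 Ω
Step 3 — Series combination: Z_total = R + L + C = 92.7 - j3.306e+04 Ω = 3.306e+04∠-89.8° Ω.
Step 4 — Source phasor: V = 31.8∠0.0° V = 31.8 V.
Step 5 — Ohm's law: I = V / Z_total = (31.8) / (92.7 - j3.306e+04) = 2.698e-06 + j0.000962 A.
Step 6 — Convert to polar: |I| = 0.000962 A, ∠I = 89.8°.

I = 0.000962∠89.8° A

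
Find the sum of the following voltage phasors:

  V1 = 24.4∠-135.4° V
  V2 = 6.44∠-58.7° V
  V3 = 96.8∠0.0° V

Step 1 — Convert each phasor to rectangular form:
  V1 = 24.4·(cos(-135.4°) + j·sin(-135.4°)) = -17.37 - j17.13 V
  V2 = 6.44·(cos(-58.7°) + j·sin(-58.7°)) = 3.346 - j5.503 V
  V3 = 96.8·(cos(0.0°) + j·sin(0.0°)) = 96.8 V
Step 2 — Sum components: V_total = 82.77 - j22.64 V.
Step 3 — Convert to polar: |V_total| = 85.81 V, ∠V_total = -15.3°.

V_total = 85.81∠-15.3° V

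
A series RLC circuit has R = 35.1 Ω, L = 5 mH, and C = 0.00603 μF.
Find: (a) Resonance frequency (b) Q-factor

Step 1 — Resonance condition Im(Z)=0 gives ω₀ = 1/√(LC).
Step 2 — ω₀ = 1/√(0.005·6.03e-09) = 1.821e+05 rad/s.
Step 3 — f₀ = ω₀/(2π) = 2.899e+04 Hz.
Step 4 — Series Q: Q = ω₀L/R = 1.821e+05·0.005/35.1 = 25.94.

(a) f₀ = 2.899e+04 Hz  (b) Q = 25.94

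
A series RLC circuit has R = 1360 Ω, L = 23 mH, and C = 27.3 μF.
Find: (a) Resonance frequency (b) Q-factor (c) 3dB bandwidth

Step 1 — Resonance: ω₀ = 1/√(LC) = 1/√(0.023·2.73e-05) = 1262 rad/s.
Step 2 — f₀ = ω₀/(2π) = 200.9 Hz.
Step 3 — Series Q: Q = ω₀L/R = 1262·0.023/1360 = 0.02134.
Step 4 — Bandwidth: Δω = ω₀/Q = 5.913e+04 rad/s; BW = Δω/(2π) = 9411 Hz.

(a) f₀ = 200.9 Hz  (b) Q = 0.02134  (c) BW = 9411 Hz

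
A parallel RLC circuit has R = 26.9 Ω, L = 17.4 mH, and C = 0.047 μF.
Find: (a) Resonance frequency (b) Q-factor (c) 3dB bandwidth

Step 1 — Resonance: ω₀ = 1/√(LC) = 1/√(0.0174·4.7e-08) = 3.497e+04 rad/s.
Step 2 — f₀ = ω₀/(2π) = 5565 Hz.
Step 3 — Parallel Q: Q = R/(ω₀L) = 26.9/(3.497e+04·0.0174) = 0.04421.
Step 4 — Bandwidth: Δω = ω₀/Q = 7.91e+05 rad/s; BW = Δω/(2π) = 1.259e+05 Hz.

(a) f₀ = 5565 Hz  (b) Q = 0.04421  (c) BW = 1.259e+05 Hz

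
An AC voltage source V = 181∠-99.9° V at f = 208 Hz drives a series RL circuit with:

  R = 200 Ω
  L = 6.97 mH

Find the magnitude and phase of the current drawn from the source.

Step 1 — Angular frequency: ω = 2π·f = 2π·208 = 1307 rad/s.
Step 2 — Component impedances:
  R: Z = R = 200 Ω
  L: Z = jωL = j·1307·0.00697 = 0 + j9.109 Ω
Step 3 — Series combination: Z_total = R + L = 200 + j9.109 Ω = 200.2∠2.6° Ω.
Step 4 — Source phasor: V = 181∠-99.9° V = -31.12 - j178.3 V.
Step 5 — Ohm's law: I = V / Z_total = (-31.12 - j178.3) / (200 + j9.109) = -0.1958 - j0.8826 A.
Step 6 — Convert to polar: |I| = 0.9041 A, ∠I = -102.5°.

I = 0.9041∠-102.5° A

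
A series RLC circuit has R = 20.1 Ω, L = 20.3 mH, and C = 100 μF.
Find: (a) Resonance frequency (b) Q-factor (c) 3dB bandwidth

Step 1 — Resonance: ω₀ = 1/√(LC) = 1/√(0.0203·0.0001) = 701.9 rad/s.
Step 2 — f₀ = ω₀/(2π) = 111.7 Hz.
Step 3 — Series Q: Q = ω₀L/R = 701.9·0.0203/20.1 = 0.7088.
Step 4 — Bandwidth: Δω = ω₀/Q = 990.1 rad/s; BW = Δω/(2π) = 157.6 Hz.

(a) f₀ = 111.7 Hz  (b) Q = 0.7088  (c) BW = 157.6 Hz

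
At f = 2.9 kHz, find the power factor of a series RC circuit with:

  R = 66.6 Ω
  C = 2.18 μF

Step 1 — Angular frequency: ω = 2π·f = 2π·2900 = 1.822e+04 rad/s.
Step 2 — Component impedances:
  R: Z = R = 66.6 Ω
  C: Z = 1/(jωC) = -j/(ω·C) = 0 - j25.17 Ω
Step 3 — Series combination: Z_total = R + C = 66.6 - j25.17 Ω = 71.2∠-20.7° Ω.
Step 4 — Power factor: PF = cos(φ) = Re(Z)/|Z| = 66.6/71.2 = 0.9354.
Step 5 — Type: Im(Z) = -25.17 ⇒ leading (phase φ = -20.7°).

PF = 0.9354 (leading, φ = -20.7°)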